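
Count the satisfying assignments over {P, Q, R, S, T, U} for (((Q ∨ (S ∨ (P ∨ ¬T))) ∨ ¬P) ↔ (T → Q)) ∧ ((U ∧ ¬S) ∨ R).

30

Initial set: {T ((((Q ∨ (S ∨ (P ∨ ¬T))) ∨ ¬P) ↔ (T → Q)) ∧ ((U ∧ ¬S) ∨ R))}.
T ((((Q ∨ (S ∨ (P ∨ ¬T))) ∨ ¬P) ↔ (T → Q)) ∧ ((U ∧ ¬S) ∨ R)): α-rule — add T (((Q ∨ (S ∨ (P ∨ ¬T))) ∨ ¬P) ↔ (T → Q)), T ((U ∧ ¬S) ∨ R).
T (((Q ∨ (S ∨ (P ∨ ¬T))) ∨ ¬P) ↔ (T → Q)): β-rule — branch into T ((Q ∨ (S ∨ (P ∨ ¬T))) ∨ ¬P), T (T → Q)  //  F ((Q ∨ (S ∨ (P ∨ ¬T))) ∨ ¬P), F (T → Q).
  branch 1 (add T ((Q ∨ (S ∨ (P ∨ ¬T))) ∨ ¬P), T (T → Q)):
    T ((U ∧ ¬S) ∨ R): β-rule — branch into T (U ∧ ¬S)  //  T R.
      branch 1.1 (add T (U ∧ ¬S)):
        T (U ∧ ¬S): α-rule — add T U, T ¬S.
        T ((Q ∨ (S ∨ (P ∨ ¬T))) ∨ ¬P): β-rule — branch into T (Q ∨ (S ∨ (P ∨ ¬T)))  //  T ¬P.
          branch 1.1.1 (add T (Q ∨ (S ∨ (P ∨ ¬T)))):
            T (T → Q): β-rule — branch into F T  //  T Q.
              branch 1.1.1.1 (add F T):
                T (Q ∨ (S ∨ (P ∨ ¬T))): β-rule — branch into T Q  //  T (S ∨ (P ∨ ¬T)).
                  branch 1.1.1.1.1 (add T Q):
                    ○ open, literals {Q=1, S=0, T=0, U=1}.
                  branch 1.1.1.1.2 (add T (S ∨ (P ∨ ¬T))):
                    T (S ∨ (P ∨ ¬T)): β-rule — branch into T S  //  T (P ∨ ¬T).
                      branch 1.1.1.1.2.1 (add T S):
                        × closes — contains both S and ¬S.
                      branch 1.1.1.1.2.2 (add T (P ∨ ¬T)):
                        T (P ∨ ¬T): β-rule — branch into T P  //  T ¬T.
                          branch 1.1.1.1.2.2.1 (add T P):
                            ○ open, literals {P=1, S=0, T=0, U=1}.
                          branch 1.1.1.1.2.2.2 (add T ¬T):
                            ○ open, literals {S=0, T=0, U=1}.
              branch 1.1.1.2 (add T Q):
                T (Q ∨ (S ∨ (P ∨ ¬T))): β-rule — branch into T Q  //  T (S ∨ (P ∨ ¬T)).
                  branch 1.1.1.2.1 (add T Q):
                    ○ open, literals {Q=1, S=0, U=1}.
                  branch 1.1.1.2.2 (add T (S ∨ (P ∨ ¬T))):
                    T (S ∨ (P ∨ ¬T)): β-rule — branch into T S  //  T (P ∨ ¬T).
                      branch 1.1.1.2.2.1 (add T S):
                        × closes — contains both S and ¬S.
                      branch 1.1.1.2.2.2 (add T (P ∨ ¬T)):
                        T (P ∨ ¬T): β-rule — branch into T P  //  T ¬T.
                          branch 1.1.1.2.2.2.1 (add T P):
                            ○ open, literals {P=1, Q=1, S=0, U=1}.
                          branch 1.1.1.2.2.2.2 (add T ¬T):
                            ○ open, literals {Q=1, S=0, T=0, U=1}.
          branch 1.1.2 (add T ¬P):
            T (T → Q): β-rule — branch into F T  //  T Q.
              branch 1.1.2.1 (add F T):
                ○ open, literals {P=0, S=0, T=0, U=1}.
              branch 1.1.2.2 (add T Q):
                ○ open, literals {P=0, Q=1, S=0, U=1}.
      branch 1.2 (add T R):
        T ((Q ∨ (S ∨ (P ∨ ¬T))) ∨ ¬P): β-rule — branch into T (Q ∨ (S ∨ (P ∨ ¬T)))  //  T ¬P.
          branch 1.2.1 (add T (Q ∨ (S ∨ (P ∨ ¬T)))):
            T (T → Q): β-rule — branch into F T  //  T Q.
              branch 1.2.1.1 (add F T):
                T (Q ∨ (S ∨ (P ∨ ¬T))): β-rule — branch into T Q  //  T (S ∨ (P ∨ ¬T)).
                  branch 1.2.1.1.1 (add T Q):
                    ○ open, literals {Q=1, R=1, T=0}.
                  branch 1.2.1.1.2 (add T (S ∨ (P ∨ ¬T))):
                    T (S ∨ (P ∨ ¬T)): β-rule — branch into T S  //  T (P ∨ ¬T).
                      branch 1.2.1.1.2.1 (add T S):
                        ○ open, literals {R=1, S=1, T=0}.
                      branch 1.2.1.1.2.2 (add T (P ∨ ¬T)):
                        T (P ∨ ¬T): β-rule — branch into T P  //  T ¬T.
                          branch 1.2.1.1.2.2.1 (add T P):
                            ○ open, literals {P=1, R=1, T=0}.
                          branch 1.2.1.1.2.2.2 (add T ¬T):
                            ○ open, literals {R=1, T=0}.
              branch 1.2.1.2 (add T Q):
                T (Q ∨ (S ∨ (P ∨ ¬T))): β-rule — branch into T Q  //  T (S ∨ (P ∨ ¬T)).
                  branch 1.2.1.2.1 (add T Q):
                    ○ open, literals {Q=1, R=1}.
                  branch 1.2.1.2.2 (add T (S ∨ (P ∨ ¬T))):
                    T (S ∨ (P ∨ ¬T)): β-rule — branch into T S  //  T (P ∨ ¬T).
                      branch 1.2.1.2.2.1 (add T S):
                        ○ open, literals {Q=1, R=1, S=1}.
                      branch 1.2.1.2.2.2 (add T (P ∨ ¬T)):
                        T (P ∨ ¬T): β-rule — branch into T P  //  T ¬T.
                          branch 1.2.1.2.2.2.1 (add T P):
                            ○ open, literals {P=1, Q=1, R=1}.
                          branch 1.2.1.2.2.2.2 (add T ¬T):
                            ○ open, literals {Q=1, R=1, T=0}.
          branch 1.2.2 (add T ¬P):
            T (T → Q): β-rule — branch into F T  //  T Q.
              branch 1.2.2.1 (add F T):
                ○ open, literals {P=0, R=1, T=0}.
              branch 1.2.2.2 (add T Q):
                ○ open, literals {P=0, Q=1, R=1}.
  branch 2 (add F ((Q ∨ (S ∨ (P ∨ ¬T))) ∨ ¬P), F (T → Q)):
    F ((Q ∨ (S ∨ (P ∨ ¬T))) ∨ ¬P): α-rule — add F (Q ∨ (S ∨ (P ∨ ¬T))), F ¬P.
    F (T → Q): α-rule — add T T, F Q.
    F (Q ∨ (S ∨ (P ∨ ¬T))): α-rule — add F Q, F (S ∨ (P ∨ ¬T)).
    F (S ∨ (P ∨ ¬T)): α-rule — add F S, F (P ∨ ¬T).
    F (P ∨ ¬T): α-rule — add F P, F ¬T.
    × closes — contains both P and ¬P.
3 branches closed, 18 open.
Each open branch fixes some atoms; the unmentioned ones are free. Counting distinct full assignments: branch {Q=1, S=0, T=0, U=1} (P, R) contributes 4 new; branch {P=1, S=0, T=0, U=1} (Q, R) contributes 2 new; branch {S=0, T=0, U=1} (P, Q, R) contributes 2 new; branch {Q=1, S=0, U=1} (P, R, T) contributes 4 new; branch {P=1, Q=1, S=0, U=1} (R, T) contributes 0 new; branch {Q=1, S=0, T=0, U=1} (P, R) contributes 0 new; branch {P=0, S=0, T=0, U=1} (Q, R) contributes 0 new; branch {P=0, Q=1, S=0, U=1} (R, T) contributes 0 new; branch {Q=1, R=1, T=0} (P, S, U) contributes 6 new; branch {R=1, S=1, T=0} (P, Q, U) contributes 4 new; branch {P=1, R=1, T=0} (Q, S, U) contributes 1 new; branch {R=1, T=0} (P, Q, S, U) contributes 1 new; branch {Q=1, R=1} (P, S, T, U) contributes 6 new; branch {Q=1, R=1, S=1} (P, T, U) contributes 0 new; branch {P=1, Q=1, R=1} (S, T, U) contributes 0 new; branch {Q=1, R=1, T=0} (P, S, U) contributes 0 new; branch {P=0, R=1, T=0} (Q, S, U) contributes 0 new; branch {P=0, Q=1, R=1} (S, T, U) contributes 0 new. Total: 30.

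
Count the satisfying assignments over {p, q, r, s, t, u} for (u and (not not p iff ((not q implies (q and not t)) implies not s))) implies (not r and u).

56

Initial set: {T ((u and (not not p iff ((not q implies (q and not t)) implies not s))) implies (not r and u))}.
T ((u and (not not p iff ((not q implies (q and not t)) implies not s))) implies (not r and u)): β-rule — branch into F (u and (not not p iff ((not q implies (q and not t)) implies not s)))  //  T (not r and u).
  branch 1 (add F (u and (not not p iff ((not q implies (q and not t)) implies not s)))):
    F (u and (not not p iff ((not q implies (q and not t)) implies not s))): β-rule — branch into F u  //  F (not not p iff ((not q implies (q and not t)) implies not s)).
      branch 1.1 (add F u):
        ○ open, literals {u=F}.
      branch 1.2 (add F (not not p iff ((not q implies (q and not t)) implies not s))):
        F (not not p iff ((not q implies (q and not t)) implies not s)): β-rule — branch into T not not p, F ((not q implies (q and not t)) implies not s)  //  F not not p, T ((not q implies (q and not t)) implies not s).
          branch 1.2.1 (add T not not p, F ((not q implies (q and not t)) implies not s)):
            T not not p: drop double negation, giving T p.
            F ((not q implies (q and not t)) implies not s): α-rule — add T (not q implies (q and not t)), F not s.
            T (not q implies (q and not t)): β-rule — branch into F not q  //  T (q and not t).
              branch 1.2.1.1 (add F not q):
                ○ open, literals {p=T, q=T, s=T}.
              branch 1.2.1.2 (add T (q and not t)):
                T (q and not t): α-rule — add T q, T not t.
                ○ open, literals {p=T, q=T, s=T, t=F}.
          branch 1.2.2 (add F not not p, T ((not q implies (q and not t)) implies not s)):
            F not not p: drop double negation, giving F p.
            T ((not q implies (q and not t)) implies not s): β-rule — branch into F (not q implies (q and not t))  //  T not s.
              branch 1.2.2.1 (add F (not q implies (q and not t))):
                F (not q implies (q and not t)): α-rule — add T not q, F (q and not t).
                F (q and not t): β-rule — branch into F q  //  F not t.
                  branch 1.2.2.1.1 (add F q):
                    ○ open, literals {p=F, q=F}.
                  branch 1.2.2.1.2 (add F not t):
                    ○ open, literals {p=F, q=F, t=T}.
              branch 1.2.2.2 (add T not s):
                ○ open, literals {p=F, s=F}.
  branch 2 (add T (not r and u)):
    T (not r and u): α-rule — add T not r, T u.
    ○ open, literals {r=F, u=T}.
0 branches closed, 7 open.
Each open branch fixes some atoms; the unmentioned ones are free. Counting distinct full assignments: branch {u=F} (p, q, r, s, t) contributes 32 new; branch {p=T, q=T, s=T} (r, t, u) contributes 4 new; branch {p=T, q=T, s=T, t=F} (r, u) contributes 0 new; branch {p=F, q=F} (r, s, t, u) contributes 8 new; branch {p=F, q=F, t=T} (r, s, u) contributes 0 new; branch {p=F, s=F} (q, r, t, u) contributes 4 new; branch {r=F, u=T} (p, q, s, t) contributes 8 new. Total: 56.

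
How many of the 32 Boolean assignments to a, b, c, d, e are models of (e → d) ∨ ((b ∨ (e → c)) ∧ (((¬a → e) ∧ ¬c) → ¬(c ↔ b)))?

Initial set: {((e → d) ∨ ((b ∨ (e → c)) ∧ (((¬a → e) ∧ ¬c) → ¬(c ↔ b))))}.
((e → d) ∨ ((b ∨ (e → c)) ∧ (((¬a → e) ∧ ¬c) → ¬(c ↔ b)))): β-rule — branch into (e → d)  //  ((b ∨ (e → c)) ∧ (((¬a → e) ∧ ¬c) → ¬(c ↔ b))).
  branch 1 (add (e → d)):
    (e → d): β-rule — branch into ¬e  //  d.
      branch 1.1 (add ¬e):
        ○ open, literals {e=F}.
      branch 1.2 (add d):
        ○ open, literals {d=T}.
  branch 2 (add ((b ∨ (e → c)) ∧ (((¬a → e) ∧ ¬c) → ¬(c ↔ b)))):
    ((b ∨ (e → c)) ∧ (((¬a → e) ∧ ¬c) → ¬(c ↔ b))): α-rule — add (b ∨ (e → c)), (((¬a → e) ∧ ¬c) → ¬(c ↔ b)).
    (b ∨ (e → c)): β-rule — branch into b  //  (e → c).
      branch 2.1 (add b):
        (((¬a → e) ∧ ¬c) → ¬(c ↔ b)): β-rule — branch into ¬((¬a → e) ∧ ¬c)  //  ¬(c ↔ b).
          branch 2.1.1 (add ¬((¬a → e) ∧ ¬c)):
            ¬((¬a → e) ∧ ¬c): β-rule — branch into ¬(¬a → e)  //  ¬¬c.
              branch 2.1.1.1 (add ¬(¬a → e)):
                ¬(¬a → e): α-rule — add ¬a, ¬e.
                ○ open, literals {a=F, b=T, e=F}.
              branch 2.1.1.2 (add ¬¬c):
                ○ open, literals {b=T, c=T}.
          branch 2.1.2 (add ¬(c ↔ b)):
            ¬(c ↔ b): β-rule — branch into c, ¬b  //  ¬c, b.
              branch 2.1.2.1 (add c, ¬b):
                × closes — contains both b and ¬b.
              branch 2.1.2.2 (add ¬c, b):
                ○ open, literals {b=T, c=F}.
      branch 2.2 (add (e → c)):
        (((¬a → e) ∧ ¬c) → ¬(c ↔ b)): β-rule — branch into ¬((¬a → e) ∧ ¬c)  //  ¬(c ↔ b).
          branch 2.2.1 (add ¬((¬a → e) ∧ ¬c)):
            (e → c): β-rule — branch into ¬e  //  c.
              branch 2.2.1.1 (add ¬e):
                ¬((¬a → e) ∧ ¬c): β-rule — branch into ¬(¬a → e)  //  ¬¬c.
                  branch 2.2.1.1.1 (add ¬(¬a → e)):
                    ¬(¬a → e): α-rule — add ¬a, ¬e.
                    ○ open, literals {a=F, e=F}.
                  branch 2.2.1.1.2 (add ¬¬c):
                    ○ open, literals {c=T, e=F}.
              branch 2.2.1.2 (add c):
                ¬((¬a → e) ∧ ¬c): β-rule — branch into ¬(¬a → e)  //  ¬¬c.
                  branch 2.2.1.2.1 (add ¬(¬a → e)):
                    ¬(¬a → e): α-rule — add ¬a, ¬e.
                    ○ open, literals {a=F, c=T, e=F}.
                  branch 2.2.1.2.2 (add ¬¬c):
                    ○ open, literals {c=T}.
          branch 2.2.2 (add ¬(c ↔ b)):
            (e → c): β-rule — branch into ¬e  //  c.
              branch 2.2.2.1 (add ¬e):
                ¬(c ↔ b): β-rule — branch into c, ¬b  //  ¬c, b.
                  branch 2.2.2.1.1 (add c, ¬b):
                    ○ open, literals {b=F, c=T, e=F}.
                  branch 2.2.2.1.2 (add ¬c, b):
                    ○ open, literals {b=T, c=F, e=F}.
              branch 2.2.2.2 (add c):
                ¬(c ↔ b): β-rule — branch into c, ¬b  //  ¬c, b.
                  branch 2.2.2.2.1 (add c, ¬b):
                    ○ open, literals {b=F, c=T}.
                  branch 2.2.2.2.2 (add ¬c, b):
                    × closes — contains both c and ¬c.
2 branches closed, 12 open.
Each open branch fixes some atoms; the unmentioned ones are free. Counting distinct full assignments: branch {e=F} (a, b, c, d) contributes 16 new; branch {d=T} (a, b, c, e) contributes 8 new; branch {a=F, b=T, e=F} (c, d) contributes 0 new; branch {b=T, c=T} (a, d, e) contributes 2 new; branch {b=T, c=F} (a, d, e) contributes 2 new; branch {a=F, e=F} (b, c, d) contributes 0 new; branch {c=T, e=F} (a, b, d) contributes 0 new; branch {a=F, c=T, e=F} (b, d) contributes 0 new; branch {c=T} (a, b, d, e) contributes 2 new; branch {b=F, c=T, e=F} (a, d) contributes 0 new; branch {b=T, c=F, e=F} (a, d) contributes 0 new; branch {b=F, c=T} (a, d, e) contributes 0 new. Total: 30.

30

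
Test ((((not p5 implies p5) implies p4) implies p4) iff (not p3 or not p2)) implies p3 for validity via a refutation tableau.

Assume the negation and expand:
Initial set: {not (((((not p5 implies p5) implies p4) implies p4) iff (not p3 or not p2)) implies p3)}.
not (((((not p5 implies p5) implies p4) implies p4) iff (not p3 or not p2)) implies p3): α-rule — add ((((not p5 implies p5) implies p4) implies p4) iff (not p3 or not p2)), not p3.
((((not p5 implies p5) implies p4) implies p4) iff (not p3 or not p2)): β-rule — branch into (((not p5 implies p5) implies p4) implies p4), (not p3 or not p2)  //  not (((not p5 implies p5) implies p4) implies p4), not (not p3 or not p2).
  branch 1 (add (((not p5 implies p5) implies p4) implies p4), (not p3 or not p2)):
    (((not p5 implies p5) implies p4) implies p4): β-rule — branch into not ((not p5 implies p5) implies p4)  //  p4.
      branch 1.1 (add not ((not p5 implies p5) implies p4)):
        not ((not p5 implies p5) implies p4): α-rule — add (not p5 implies p5), not p4.
        (not p3 or not p2): β-rule — branch into not p3  //  not p2.
          branch 1.1.1 (add not p3):
            (not p5 implies p5): β-rule — branch into not not p5  //  p5.
              branch 1.1.1.1 (add not not p5):
                ○ open, literals {p3=0, p4=0, p5=1}.
              branch 1.1.1.2 (add p5):
                ○ open, literals {p3=0, p4=0, p5=1}.
          branch 1.1.2 (add not p2):
            (not p5 implies p5): β-rule — branch into not not p5  //  p5.
              branch 1.1.2.1 (add not not p5):
                ○ open, literals {p2=0, p3=0, p4=0, p5=1}.
              branch 1.1.2.2 (add p5):
                ○ open, literals {p2=0, p3=0, p4=0, p5=1}.
      branch 1.2 (add p4):
        (not p3 or not p2): β-rule — branch into not p3  //  not p2.
          branch 1.2.1 (add not p3):
            ○ open, literals {p3=0, p4=1}.
          branch 1.2.2 (add not p2):
            ○ open, literals {p2=0, p3=0, p4=1}.
  branch 2 (add not (((not p5 implies p5) implies p4) implies p4), not (not p3 or not p2)):
    not (((not p5 implies p5) implies p4) implies p4): α-rule — add ((not p5 implies p5) implies p4), not p4.
    not (not p3 or not p2): α-rule — add not not p3, not not p2.
    × closes — contains both p3 and not p3.
1 branch closed, 6 open.
An open branch gives a countermodel: p3=0, p4=0, p5=1 (unmentioned atoms arbitrary); under it the original formula is false.

Not valid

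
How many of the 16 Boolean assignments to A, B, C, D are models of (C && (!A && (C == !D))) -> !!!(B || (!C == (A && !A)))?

14

Initial set: {((C && (!A && (C == !D))) -> !!!(B || (!C == (A && !A))))}.
((C && (!A && (C == !D))) -> !!!(B || (!C == (A && !A)))): β-rule — branch into !(C && (!A && (C == !D)))  //  !!!(B || (!C == (A && !A))).
  branch 1 (add !(C && (!A && (C == !D)))):
    !(C && (!A && (C == !D))): β-rule — branch into !C  //  !(!A && (C == !D)).
      branch 1.1 (add !C):
        ○ open, literals {C=false}.
      branch 1.2 (add !(!A && (C == !D))):
        !(!A && (C == !D)): β-rule — branch into !!A  //  !(C == !D).
          branch 1.2.1 (add !!A):
            ○ open, literals {A=true}.
          branch 1.2.2 (add !(C == !D)):
            !(C == !D): β-rule — branch into C, !!D  //  !C, !D.
              branch 1.2.2.1 (add C, !!D):
                ○ open, literals {C=true, D=true}.
              branch 1.2.2.2 (add !C, !D):
                ○ open, literals {C=false, D=false}.
  branch 2 (add !!!(B || (!C == (A && !A)))):
    !!!(B || (!C == (A && !A))): drop double negation, giving !(B || (!C == (A && !A))).
    !(B || (!C == (A && !A))): α-rule — add !B, !(!C == (A && !A)).
    !(!C == (A && !A)): β-rule — branch into !C, !(A && !A)  //  !!C, (A && !A).
      branch 2.1 (add !C, !(A && !A)):
        !(A && !A): β-rule — branch into !A  //  !!A.
          branch 2.1.1 (add !A):
            ○ open, literals {A=false, B=false, C=false}.
          branch 2.1.2 (add !!A):
            ○ open, literals {A=true, B=false, C=false}.
      branch 2.2 (add !!C, (A && !A)):
        (A && !A): α-rule — add A, !A.
        × closes — contains both A and !A.
1 branch closed, 6 open.
Each open branch fixes some atoms; the unmentioned ones are free. Counting distinct full assignments: branch {C=false} (A, B, D) contributes 8 new; branch {A=true} (B, C, D) contributes 4 new; branch {C=true, D=true} (A, B) contributes 2 new; branch {C=false, D=false} (A, B) contributes 0 new; branch {A=false, B=false, C=false} (D) contributes 0 new; branch {A=true, B=false, C=false} (D) contributes 0 new. Total: 14.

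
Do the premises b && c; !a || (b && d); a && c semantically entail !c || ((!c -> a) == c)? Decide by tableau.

Yes

Initial set: {(b && c); (!a || (b && d)); (a && c); !(!c || ((!c -> a) == c))}.
(b && c): α-rule — add b, c.
(a && c): α-rule — add a, c.
!(!c || ((!c -> a) == c)): α-rule — add !!c, !((!c -> a) == c).
(!a || (b && d)): β-rule — branch into !a  //  (b && d).
  branch 1 (add !a):
    × closes — contains both a and !a.
  branch 2 (add (b && d)):
    (b && d): α-rule — add b, d.
    !((!c -> a) == c): β-rule — branch into (!c -> a), !c  //  !(!c -> a), c.
      branch 2.1 (add (!c -> a), !c):
        × closes — contains both c and !c.
      branch 2.2 (add !(!c -> a), c):
        !(!c -> a): α-rule — add !c, !a.
        × closes — contains both c and !c.
All 3 branches close.
Every branch closed, so the premises entail the conclusion.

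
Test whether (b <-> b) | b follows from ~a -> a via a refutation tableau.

Initial set: {(~a -> a); ~((b <-> b) | b)}.
~((b <-> b) | b): α-rule — add ~(b <-> b), ~b.
(~a -> a): β-rule — branch into ~~a  //  a.
  branch 1 (add ~~a):
    ~(b <-> b): β-rule — branch into b, ~b  //  ~b, b.
      branch 1.1 (add b, ~b):
        × closes — contains both b and ~b.
      branch 1.2 (add ~b, b):
        × closes — contains both b and ~b.
  branch 2 (add a):
    ~(b <-> b): β-rule — branch into b, ~b  //  ~b, b.
      branch 2.1 (add b, ~b):
        × closes — contains both b and ~b.
      branch 2.2 (add ~b, b):
        × closes — contains both b and ~b.
All 4 branches close.
Every branch closed, so the premises entail the conclusion.

Yes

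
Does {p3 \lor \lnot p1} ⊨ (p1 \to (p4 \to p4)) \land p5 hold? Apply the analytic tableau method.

Initial set: {(p3 \lor \lnot p1); \lnot ((p1 \to (p4 \to p4)) \land p5)}.
(p3 \lor \lnot p1): β-rule — branch into p3  //  \lnot p1.
  branch 1 (add p3):
    \lnot ((p1 \to (p4 \to p4)) \land p5): β-rule — branch into \lnot (p1 \to (p4 \to p4))  //  \lnot p5.
      branch 1.1 (add \lnot (p1 \to (p4 \to p4))):
        \lnot (p1 \to (p4 \to p4)): α-rule — add p1, \lnot (p4 \to p4).
        \lnot (p4 \to p4): α-rule — add p4, \lnot p4.
        × closes — contains both p4 and \lnot p4.
      branch 1.2 (add \lnot p5):
        ○ open, literals {p3=true, p5=false}.
  branch 2 (add \lnot p1):
    \lnot ((p1 \to (p4 \to p4)) \land p5): β-rule — branch into \lnot (p1 \to (p4 \to p4))  //  \lnot p5.
      branch 2.1 (add \lnot (p1 \to (p4 \to p4))):
        \lnot (p1 \to (p4 \to p4)): α-rule — add p1, \lnot (p4 \to p4).
        × closes — contains both p1 and \lnot p1.
      branch 2.2 (add \lnot p5):
        ○ open, literals {p1=false, p5=false}.
2 branches closed, 2 open.
An open branch gives a countermodel: p3=true, p5=false (unmentioned atoms arbitrary); the premises hold there but the conclusion fails.

No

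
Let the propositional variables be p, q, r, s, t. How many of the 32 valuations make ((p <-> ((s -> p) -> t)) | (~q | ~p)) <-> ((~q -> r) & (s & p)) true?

6

Initial set: {T (((p <-> ((s -> p) -> t)) | (~q | ~p)) <-> ((~q -> r) & (s & p)))}.
T (((p <-> ((s -> p) -> t)) | (~q | ~p)) <-> ((~q -> r) & (s & p))): β-rule — branch into T ((p <-> ((s -> p) -> t)) | (~q | ~p)), T ((~q -> r) & (s & p))  //  F ((p <-> ((s -> p) -> t)) | (~q | ~p)), F ((~q -> r) & (s & p)).
  branch 1 (add T ((p <-> ((s -> p) -> t)) | (~q | ~p)), T ((~q -> r) & (s & p))):
    T ((~q -> r) & (s & p)): α-rule — add T (~q -> r), T (s & p).
    T (s & p): α-rule — add T s, T p.
    T ((p <-> ((s -> p) -> t)) | (~q | ~p)): β-rule — branch into T (p <-> ((s -> p) -> t))  //  T (~q | ~p).
      branch 1.1 (add T (p <-> ((s -> p) -> t))):
        T (~q -> r): β-rule — branch into F ~q  //  T r.
          branch 1.1.1 (add F ~q):
            T (p <-> ((s -> p) -> t)): β-rule — branch into T p, T ((s -> p) -> t)  //  F p, F ((s -> p) -> t).
              branch 1.1.1.1 (add T p, T ((s -> p) -> t)):
                T ((s -> p) -> t): β-rule — branch into F (s -> p)  //  T t.
                  branch 1.1.1.1.1 (add F (s -> p)):
                    F (s -> p): α-rule — add T s, F p.
                    × closes — contains both p and ~p.
                  branch 1.1.1.1.2 (add T t):
                    ○ open, literals {p=T, q=T, s=T, t=T}.
              branch 1.1.1.2 (add F p, F ((s -> p) -> t)):
                × closes — contains both p and ~p.
          branch 1.1.2 (add T r):
            T (p <-> ((s -> p) -> t)): β-rule — branch into T p, T ((s -> p) -> t)  //  F p, F ((s -> p) -> t).
              branch 1.1.2.1 (add T p, T ((s -> p) -> t)):
                T ((s -> p) -> t): β-rule — branch into F (s -> p)  //  T t.
                  branch 1.1.2.1.1 (add F (s -> p)):
                    F (s -> p): α-rule — add T s, F p.
                    × closes — contains both p and ~p.
                  branch 1.1.2.1.2 (add T t):
                    ○ open, literals {p=T, r=T, s=T, t=T}.
              branch 1.1.2.2 (add F p, F ((s -> p) -> t)):
                × closes — contains both p and ~p.
      branch 1.2 (add T (~q | ~p)):
        T (~q -> r): β-rule — branch into F ~q  //  T r.
          branch 1.2.1 (add F ~q):
            T (~q | ~p): β-rule — branch into T ~q  //  T ~p.
              branch 1.2.1.1 (add T ~q):
                × closes — contains both q and ~q.
              branch 1.2.1.2 (add T ~p):
                × closes — contains both p and ~p.
          branch 1.2.2 (add T r):
            T (~q | ~p): β-rule — branch into T ~q  //  T ~p.
              branch 1.2.2.1 (add T ~q):
                ○ open, literals {p=T, q=F, r=T, s=T}.
              branch 1.2.2.2 (add T ~p):
                × closes — contains both p and ~p.
  branch 2 (add F ((p <-> ((s -> p) -> t)) | (~q | ~p)), F ((~q -> r) & (s & p))):
    F ((p <-> ((s -> p) -> t)) | (~q | ~p)): α-rule — add F (p <-> ((s -> p) -> t)), F (~q | ~p).
    F (~q | ~p): α-rule — add F ~q, F ~p.
    F ((~q -> r) & (s & p)): β-rule — branch into F (~q -> r)  //  F (s & p).
      branch 2.1 (add F (~q -> r)):
        F (~q -> r): α-rule — add T ~q, F r.
        × closes — contains both q and ~q.
      branch 2.2 (add F (s & p)):
        F (p <-> ((s -> p) -> t)): β-rule — branch into T p, F ((s -> p) -> t)  //  F p, T ((s -> p) -> t).
          branch 2.2.1 (add T p, F ((s -> p) -> t)):
            F ((s -> p) -> t): α-rule — add T (s -> p), F t.
            F (s & p): β-rule — branch into F s  //  F p.
              branch 2.2.1.1 (add F s):
                T (s -> p): β-rule — branch into F s  //  T p.
                  branch 2.2.1.1.1 (add F s):
                    ○ open, literals {p=T, q=T, s=F, t=F}.
                  branch 2.2.1.1.2 (add T p):
                    ○ open, literals {p=T, q=T, s=F, t=F}.
              branch 2.2.1.2 (add F p):
                × closes — contains both p and ~p.
          branch 2.2.2 (add F p, T ((s -> p) -> t)):
            × closes — contains both p and ~p.
10 branches closed, 5 open.
Each open branch fixes some atoms; the unmentioned ones are free. Counting distinct full assignments: branch {p=T, q=T, s=T, t=T} (r) contributes 2 new; branch {p=T, r=T, s=T, t=T} (q) contributes 1 new; branch {p=T, q=F, r=T, s=T} (t) contributes 1 new; branch {p=T, q=T, s=F, t=F} (r) contributes 2 new; branch {p=T, q=T, s=F, t=F} (r) contributes 0 new. Total: 6.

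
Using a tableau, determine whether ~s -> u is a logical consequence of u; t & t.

Initial set: {u; (t & t); ~(~s -> u)}.
(t & t): α-rule — add t, t.
~(~s -> u): α-rule — add ~s, ~u.
× closes — contains both u and ~u.
All 1 branch closes.
Every branch closed, so the premises entail the conclusion.

Yes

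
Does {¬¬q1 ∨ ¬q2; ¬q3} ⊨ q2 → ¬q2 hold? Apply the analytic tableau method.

No

Initial set: {(¬¬q1 ∨ ¬q2); ¬q3; ¬(q2 → ¬q2)}.
¬(q2 → ¬q2): α-rule — add q2, ¬¬q2.
(¬¬q1 ∨ ¬q2): β-rule — branch into ¬¬q1  //  ¬q2.
  branch 1 (add ¬¬q1):
    ¬¬q1: drop double negation, giving q1.
    ○ open, literals {q1=true, q2=true, q3=false}.
  branch 2 (add ¬q2):
    × closes — contains both q2 and ¬q2.
1 branch closed, 1 open.
An open branch gives a countermodel: q1=true, q2=true, q3=false (unmentioned atoms arbitrary); the premises hold there but the conclusion fails.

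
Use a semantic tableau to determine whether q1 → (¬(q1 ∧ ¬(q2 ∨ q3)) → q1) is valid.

Assume the negation and expand:
Initial set: {¬(q1 → (¬(q1 ∧ ¬(q2 ∨ q3)) → q1))}.
¬(q1 → (¬(q1 ∧ ¬(q2 ∨ q3)) → q1)): α-rule — add q1, ¬(¬(q1 ∧ ¬(q2 ∨ q3)) → q1).
¬(¬(q1 ∧ ¬(q2 ∨ q3)) → q1): α-rule — add ¬(q1 ∧ ¬(q2 ∨ q3)), ¬q1.
× closes — contains both q1 and ¬q1.
All 1 branch closes.
Every branch closed, so the negation is unsatisfiable and the formula is valid.

Valid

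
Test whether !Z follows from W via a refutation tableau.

Initial set: {W; !!Z}.
○ open, literals {W=true, Z=true}.
0 branches closed, 1 open.
An open branch gives a countermodel: W=true, Z=true (unmentioned atoms arbitrary); the premises hold there but the conclusion fails.

No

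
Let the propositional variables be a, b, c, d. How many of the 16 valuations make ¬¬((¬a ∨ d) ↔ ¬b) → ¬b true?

14

Initial set: {(¬¬((¬a ∨ d) ↔ ¬b) → ¬b)}.
(¬¬((¬a ∨ d) ↔ ¬b) → ¬b): β-rule — branch into ¬¬¬((¬a ∨ d) ↔ ¬b)  //  ¬b.
  branch 1 (add ¬¬¬((¬a ∨ d) ↔ ¬b)):
    ¬¬¬((¬a ∨ d) ↔ ¬b): drop double negation, giving ¬((¬a ∨ d) ↔ ¬b).
    ¬((¬a ∨ d) ↔ ¬b): β-rule — branch into (¬a ∨ d), ¬¬b  //  ¬(¬a ∨ d), ¬b.
      branch 1.1 (add (¬a ∨ d), ¬¬b):
        (¬a ∨ d): β-rule — branch into ¬a  //  d.
          branch 1.1.1 (add ¬a):
            ○ open, literals {a=false, b=true}.
          branch 1.1.2 (add d):
            ○ open, literals {b=true, d=true}.
      branch 1.2 (add ¬(¬a ∨ d), ¬b):
        ¬(¬a ∨ d): α-rule — add ¬¬a, ¬d.
        ○ open, literals {a=true, b=false, d=false}.
  branch 2 (add ¬b):
    ○ open, literals {b=false}.
0 branches closed, 4 open.
Each open branch fixes some atoms; the unmentioned ones are free. Counting distinct full assignments: branch {a=false, b=true} (c, d) contributes 4 new; branch {b=true, d=true} (a, c) contributes 2 new; branch {a=true, b=false, d=false} (c) contributes 2 new; branch {b=false} (a, c, d) contributes 6 new. Total: 14.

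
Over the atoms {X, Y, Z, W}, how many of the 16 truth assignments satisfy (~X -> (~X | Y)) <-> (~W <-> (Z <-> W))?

Initial set: {T ((~X -> (~X | Y)) <-> (~W <-> (Z <-> W)))}.
T ((~X -> (~X | Y)) <-> (~W <-> (Z <-> W))): β-rule — branch into T (~X -> (~X | Y)), T (~W <-> (Z <-> W))  //  F (~X -> (~X | Y)), F (~W <-> (Z <-> W)).
  branch 1 (add T (~X -> (~X | Y)), T (~W <-> (Z <-> W))):
    T (~X -> (~X | Y)): β-rule — branch into F ~X  //  T (~X | Y).
      branch 1.1 (add F ~X):
        T (~W <-> (Z <-> W)): β-rule — branch into T ~W, T (Z <-> W)  //  F ~W, F (Z <-> W).
          branch 1.1.1 (add T ~W, T (Z <-> W)):
            T (Z <-> W): β-rule — branch into T Z, T W  //  F Z, F W.
              branch 1.1.1.1 (add T Z, T W):
                × closes — contains both W and ~W.
              branch 1.1.1.2 (add F Z, F W):
                ○ open, literals {W=0, X=1, Z=0}.
          branch 1.1.2 (add F ~W, F (Z <-> W)):
            F (Z <-> W): β-rule — branch into T Z, F W  //  F Z, T W.
              branch 1.1.2.1 (add T Z, F W):
                × closes — contains both W and ~W.
              branch 1.1.2.2 (add F Z, T W):
                ○ open, literals {W=1, X=1, Z=0}.
      branch 1.2 (add T (~X | Y)):
        T (~W <-> (Z <-> W)): β-rule — branch into T ~W, T (Z <-> W)  //  F ~W, F (Z <-> W).
          branch 1.2.1 (add T ~W, T (Z <-> W)):
            T (~X | Y): β-rule — branch into T ~X  //  T Y.
              branch 1.2.1.1 (add T ~X):
                T (Z <-> W): β-rule — branch into T Z, T W  //  F Z, F W.
                  branch 1.2.1.1.1 (add T Z, T W):
                    × closes — contains both W and ~W.
                  branch 1.2.1.1.2 (add F Z, F W):
                    ○ open, literals {W=0, X=0, Z=0}.
              branch 1.2.1.2 (add T Y):
                T (Z <-> W): β-rule — branch into T Z, T W  //  F Z, F W.
                  branch 1.2.1.2.1 (add T Z, T W):
                    × closes — contains both W and ~W.
                  branch 1.2.1.2.2 (add F Z, F W):
                    ○ open, literals {W=0, Y=1, Z=0}.
          branch 1.2.2 (add F ~W, F (Z <-> W)):
            T (~X | Y): β-rule — branch into T ~X  //  T Y.
              branch 1.2.2.1 (add T ~X):
                F (Z <-> W): β-rule — branch into T Z, F W  //  F Z, T W.
                  branch 1.2.2.1.1 (add T Z, F W):
                    × closes — contains both W and ~W.
                  branch 1.2.2.1.2 (add F Z, T W):
                    ○ open, literals {W=1, X=0, Z=0}.
              branch 1.2.2.2 (add T Y):
                F (Z <-> W): β-rule — branch into T Z, F W  //  F Z, T W.
                  branch 1.2.2.2.1 (add T Z, F W):
                    × closes — contains both W and ~W.
                  branch 1.2.2.2.2 (add F Z, T W):
                    ○ open, literals {W=1, Y=1, Z=0}.
  branch 2 (add F (~X -> (~X | Y)), F (~W <-> (Z <-> W))):
    F (~X -> (~X | Y)): α-rule — add T ~X, F (~X | Y).
    F (~X | Y): α-rule — add F ~X, F Y.
    × closes — contains both X and ~X.
7 branches closed, 6 open.
Each open branch fixes some atoms; the unmentioned ones are free. Counting distinct full assignments: branch {W=0, X=1, Z=0} (Y) contributes 2 new; branch {W=1, X=1, Z=0} (Y) contributes 2 new; branch {W=0, X=0, Z=0} (Y) contributes 2 new; branch {W=0, Y=1, Z=0} (X) contributes 0 new; branch {W=1, X=0, Z=0} (Y) contributes 2 new; branch {W=1, Y=1, Z=0} (X) contributes 0 new. Total: 8.

8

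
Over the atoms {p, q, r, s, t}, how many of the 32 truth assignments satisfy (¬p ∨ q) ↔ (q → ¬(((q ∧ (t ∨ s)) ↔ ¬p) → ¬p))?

Initial set: {((¬p ∨ q) ↔ (q → ¬(((q ∧ (t ∨ s)) ↔ ¬p) → ¬p)))}.
((¬p ∨ q) ↔ (q → ¬(((q ∧ (t ∨ s)) ↔ ¬p) → ¬p))): β-rule — branch into (¬p ∨ q), (q → ¬(((q ∧ (t ∨ s)) ↔ ¬p) → ¬p))  //  ¬(¬p ∨ q), ¬(q → ¬(((q ∧ (t ∨ s)) ↔ ¬p) → ¬p)).
  branch 1 (add (¬p ∨ q), (q → ¬(((q ∧ (t ∨ s)) ↔ ¬p) → ¬p))):
    (¬p ∨ q): β-rule — branch into ¬p  //  q.
      branch 1.1 (add ¬p):
        (q → ¬(((q ∧ (t ∨ s)) ↔ ¬p) → ¬p)): β-rule — branch into ¬q  //  ¬(((q ∧ (t ∨ s)) ↔ ¬p) → ¬p).
          branch 1.1.1 (add ¬q):
            ○ open, literals {p=F, q=F}.
          branch 1.1.2 (add ¬(((q ∧ (t ∨ s)) ↔ ¬p) → ¬p)):
            ¬(((q ∧ (t ∨ s)) ↔ ¬p) → ¬p): α-rule — add ((q ∧ (t ∨ s)) ↔ ¬p), ¬¬p.
            × closes — contains both p and ¬p.
      branch 1.2 (add q):
        (q → ¬(((q ∧ (t ∨ s)) ↔ ¬p) → ¬p)): β-rule — branch into ¬q  //  ¬(((q ∧ (t ∨ s)) ↔ ¬p) → ¬p).
          branch 1.2.1 (add ¬q):
            × closes — contains both q and ¬q.
          branch 1.2.2 (add ¬(((q ∧ (t ∨ s)) ↔ ¬p) → ¬p)):
            ¬(((q ∧ (t ∨ s)) ↔ ¬p) → ¬p): α-rule — add ((q ∧ (t ∨ s)) ↔ ¬p), ¬¬p.
            ((q ∧ (t ∨ s)) ↔ ¬p): β-rule — branch into (q ∧ (t ∨ s)), ¬p  //  ¬(q ∧ (t ∨ s)), ¬¬p.
              branch 1.2.2.1 (add (q ∧ (t ∨ s)), ¬p):
                × closes — contains both p and ¬p.
              branch 1.2.2.2 (add ¬(q ∧ (t ∨ s)), ¬¬p):
                ¬(q ∧ (t ∨ s)): β-rule — branch into ¬q  //  ¬(t ∨ s).
                  branch 1.2.2.2.1 (add ¬q):
                    × closes — contains both q and ¬q.
                  branch 1.2.2.2.2 (add ¬(t ∨ s)):
                    ¬(t ∨ s): α-rule — add ¬t, ¬s.
                    ○ open, literals {p=T, q=T, s=F, t=F}.
  branch 2 (add ¬(¬p ∨ q), ¬(q → ¬(((q ∧ (t ∨ s)) ↔ ¬p) → ¬p))):
    ¬(¬p ∨ q): α-rule — add ¬¬p, ¬q.
    ¬(q → ¬(((q ∧ (t ∨ s)) ↔ ¬p) → ¬p)): α-rule — add q, ¬¬(((q ∧ (t ∨ s)) ↔ ¬p) → ¬p).
    × closes — contains both q and ¬q.
5 branches closed, 2 open.
Each open branch fixes some atoms; the unmentioned ones are free. Counting distinct full assignments: branch {p=F, q=F} (r, s, t) contributes 8 new; branch {p=T, q=T, s=F, t=F} (r) contributes 2 new. Total: 10.

10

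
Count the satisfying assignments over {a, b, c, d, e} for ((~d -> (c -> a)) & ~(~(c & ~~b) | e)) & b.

3

Initial set: {(((~d -> (c -> a)) & ~(~(c & ~~b) | e)) & b)}.
(((~d -> (c -> a)) & ~(~(c & ~~b) | e)) & b): α-rule — add ((~d -> (c -> a)) & ~(~(c & ~~b) | e)), b.
((~d -> (c -> a)) & ~(~(c & ~~b) | e)): α-rule — add (~d -> (c -> a)), ~(~(c & ~~b) | e).
~(~(c & ~~b) | e): α-rule — add ~~(c & ~~b), ~e.
~~(c & ~~b): α-rule — add c, ~~b.
~~b: drop double negation, giving b.
(~d -> (c -> a)): β-rule — branch into ~~d  //  (c -> a).
  branch 1 (add ~~d):
    ○ open, literals {b=true, c=true, d=true, e=false}.
  branch 2 (add (c -> a)):
    (c -> a): β-rule — branch into ~c  //  a.
      branch 2.1 (add ~c):
        × closes — contains both c and ~c.
      branch 2.2 (add a):
        ○ open, literals {a=true, b=true, c=true, e=false}.
1 branch closed, 2 open.
Each open branch fixes some atoms; the unmentioned ones are free. Counting distinct full assignments: branch {b=true, c=true, d=true, e=false} (a) contributes 2 new; branch {a=true, b=true, c=true, e=false} (d) contributes 1 new. Total: 3.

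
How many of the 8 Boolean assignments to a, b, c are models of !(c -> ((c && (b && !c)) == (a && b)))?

Initial set: {T !(c -> ((c && (b && !c)) == (a && b)))}.
T !(c -> ((c && (b && !c)) == (a && b))): α-rule — add T c, F ((c && (b && !c)) == (a && b)).
F ((c && (b && !c)) == (a && b)): β-rule — branch into T (c && (b && !c)), F (a && b)  //  F (c && (b && !c)), T (a && b).
  branch 1 (add T (c && (b && !c)), F (a && b)):
    T (c && (b && !c)): α-rule — add T c, T (b && !c).
    T (b && !c): α-rule — add T b, T !c.
    × closes — contains both c and !c.
  branch 2 (add F (c && (b && !c)), T (a && b)):
    T (a && b): α-rule — add T a, T b.
    F (c && (b && !c)): β-rule — branch into F c  //  F (b && !c).
      branch 2.1 (add F c):
        × closes — contains both c and !c.
      branch 2.2 (add F (b && !c)):
        F (b && !c): β-rule — branch into F b  //  F !c.
          branch 2.2.1 (add F b):
            × closes — contains both b and !b.
          branch 2.2.2 (add F !c):
            ○ open, literals {a=1, b=1, c=1}.
3 branches closed, 1 open.
Each open branch fixes some atoms; the unmentioned ones are free. Counting distinct full assignments: branch {a=1, b=1, c=1} (none free) contributes 1 new. Total: 1.

1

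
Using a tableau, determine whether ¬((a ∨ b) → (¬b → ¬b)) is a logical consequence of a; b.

No

Initial set: {a; b; ¬¬((a ∨ b) → (¬b → ¬b))}.
¬¬((a ∨ b) → (¬b → ¬b)): β-rule — branch into ¬(a ∨ b)  //  (¬b → ¬b).
  branch 1 (add ¬(a ∨ b)):
    ¬(a ∨ b): α-rule — add ¬a, ¬b.
    × closes — contains both a and ¬a.
  branch 2 (add (¬b → ¬b)):
    (¬b → ¬b): β-rule — branch into ¬¬b  //  ¬b.
      branch 2.1 (add ¬¬b):
        ○ open, literals {a=1, b=1}.
      branch 2.2 (add ¬b):
        × closes — contains both b and ¬b.
2 branches closed, 1 open.
An open branch gives a countermodel: a=1, b=1 (unmentioned atoms arbitrary); the premises hold there but the conclusion fails.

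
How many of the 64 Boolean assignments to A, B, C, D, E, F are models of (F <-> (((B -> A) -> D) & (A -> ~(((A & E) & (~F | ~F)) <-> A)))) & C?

Initial set: {((F <-> (((B -> A) -> D) & (A -> ~(((A & E) & (~F | ~F)) <-> A)))) & C)}.
((F <-> (((B -> A) -> D) & (A -> ~(((A & E) & (~F | ~F)) <-> A)))) & C): α-rule — add (F <-> (((B -> A) -> D) & (A -> ~(((A & E) & (~F | ~F)) <-> A)))), C.
(F <-> (((B -> A) -> D) & (A -> ~(((A & E) & (~F | ~F)) <-> A)))): β-rule — branch into F, (((B -> A) -> D) & (A -> ~(((A & E) & (~F | ~F)) <-> A)))  //  ~F, ~(((B -> A) -> D) & (A -> ~(((A & E) & (~F | ~F)) <-> A))).
  branch 1 (add F, (((B -> A) -> D) & (A -> ~(((A & E) & (~F | ~F)) <-> A)))):
    (((B -> A) -> D) & (A -> ~(((A & E) & (~F | ~F)) <-> A))): α-rule — add ((B -> A) -> D), (A -> ~(((A & E) & (~F | ~F)) <-> A)).
    ((B -> A) -> D): β-rule — branch into ~(B -> A)  //  D.
      branch 1.1 (add ~(B -> A)):
        ~(B -> A): α-rule — add B, ~A.
        (A -> ~(((A & E) & (~F | ~F)) <-> A)): β-rule — branch into ~A  //  ~(((A & E) & (~F | ~F)) <-> A).
          branch 1.1.1 (add ~A):
            ○ open, literals {A=F, B=T, C=T, F=T}.
          branch 1.1.2 (add ~(((A & E) & (~F | ~F)) <-> A)):
            ~(((A & E) & (~F | ~F)) <-> A): β-rule — branch into ((A & E) & (~F | ~F)), ~A  //  ~((A & E) & (~F | ~F)), A.
              branch 1.1.2.1 (add ((A & E) & (~F | ~F)), ~A):
                ((A & E) & (~F | ~F)): α-rule — add (A & E), (~F | ~F).
                (A & E): α-rule — add A, E.
                × closes — contains both A and ~A.
              branch 1.1.2.2 (add ~((A & E) & (~F | ~F)), A):
                × closes — contains both A and ~A.
      branch 1.2 (add D):
        (A -> ~(((A & E) & (~F | ~F)) <-> A)): β-rule — branch into ~A  //  ~(((A & E) & (~F | ~F)) <-> A).
          branch 1.2.1 (add ~A):
            ○ open, literals {A=F, C=T, D=T, F=T}.
          branch 1.2.2 (add ~(((A & E) & (~F | ~F)) <-> A)):
            ~(((A & E) & (~F | ~F)) <-> A): β-rule — branch into ((A & E) & (~F | ~F)), ~A  //  ~((A & E) & (~F | ~F)), A.
              branch 1.2.2.1 (add ((A & E) & (~F | ~F)), ~A):
                ((A & E) & (~F | ~F)): α-rule — add (A & E), (~F | ~F).
                (A & E): α-rule — add A, E.
                × closes — contains both A and ~A.
              branch 1.2.2.2 (add ~((A & E) & (~F | ~F)), A):
                ~((A & E) & (~F | ~F)): β-rule — branch into ~(A & E)  //  ~(~F | ~F).
                  branch 1.2.2.2.1 (add ~(A & E)):
                    ~(A & E): β-rule — branch into ~A  //  ~E.
                      branch 1.2.2.2.1.1 (add ~A):
                        × closes — contains both A and ~A.
                      branch 1.2.2.2.1.2 (add ~E):
                        ○ open, literals {A=T, C=T, D=T, E=F, F=T}.
                  branch 1.2.2.2.2 (add ~(~F | ~F)):
                    ~(~F | ~F): α-rule — add ~~F, ~~F.
                    ○ open, literals {A=T, C=T, D=T, F=T}.
  branch 2 (add ~F, ~(((B -> A) -> D) & (A -> ~(((A & E) & (~F | ~F)) <-> A)))):
    ~(((B -> A) -> D) & (A -> ~(((A & E) & (~F | ~F)) <-> A))): β-rule — branch into ~((B -> A) -> D)  //  ~(A -> ~(((A & E) & (~F | ~F)) <-> A)).
      branch 2.1 (add ~((B -> A) -> D)):
        ~((B -> A) -> D): α-rule — add (B -> A), ~D.
        (B -> A): β-rule — branch into ~B  //  A.
          branch 2.1.1 (add ~B):
            ○ open, literals {B=F, C=T, D=F, F=F}.
          branch 2.1.2 (add A):
            ○ open, literals {A=T, C=T, D=F, F=F}.
      branch 2.2 (add ~(A -> ~(((A & E) & (~F | ~F)) <-> A))):
        ~(A -> ~(((A & E) & (~F | ~F)) <-> A)): α-rule — add A, ~~(((A & E) & (~F | ~F)) <-> A).
        ~~(((A & E) & (~F | ~F)) <-> A): β-rule — branch into ((A & E) & (~F | ~F)), A  //  ~((A & E) & (~F | ~F)), ~A.
          branch 2.2.1 (add ((A & E) & (~F | ~F)), A):
            ((A & E) & (~F | ~F)): α-rule — add (A & E), (~F | ~F).
            (A & E): α-rule — add A, E.
            (~F | ~F): β-rule — branch into ~F  //  ~F.
              branch 2.2.1.1 (add ~F):
                ○ open, literals {A=T, C=T, E=T, F=F}.
              branch 2.2.1.2 (add ~F):
                ○ open, literals {A=T, C=T, E=T, F=F}.
          branch 2.2.2 (add ~((A & E) & (~F | ~F)), ~A):
            × closes — contains both A and ~A.
5 branches closed, 8 open.
Each open branch fixes some atoms; the unmentioned ones are free. Counting distinct full assignments: branch {A=F, B=T, C=T, F=T} (D, E) contributes 4 new; branch {A=F, C=T, D=T, F=T} (B, E) contributes 2 new; branch {A=T, C=T, D=T, E=F, F=T} (B) contributes 2 new; branch {A=T, C=T, D=T, F=T} (B, E) contributes 2 new; branch {B=F, C=T, D=F, F=F} (A, E) contributes 4 new; branch {A=T, C=T, D=F, F=F} (B, E) contributes 2 new; branch {A=T, C=T, E=T, F=F} (B, D) contributes 2 new; branch {A=T, C=T, E=T, F=F} (B, D) contributes 0 new. Total: 18.

18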